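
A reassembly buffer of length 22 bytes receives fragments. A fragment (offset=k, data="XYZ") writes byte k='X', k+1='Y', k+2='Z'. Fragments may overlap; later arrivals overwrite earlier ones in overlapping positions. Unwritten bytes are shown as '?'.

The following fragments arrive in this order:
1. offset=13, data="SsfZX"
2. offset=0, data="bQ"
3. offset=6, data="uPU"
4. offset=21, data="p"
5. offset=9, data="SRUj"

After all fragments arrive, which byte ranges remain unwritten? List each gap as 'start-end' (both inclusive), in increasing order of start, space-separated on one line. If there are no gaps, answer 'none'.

Fragment 1: offset=13 len=5
Fragment 2: offset=0 len=2
Fragment 3: offset=6 len=3
Fragment 4: offset=21 len=1
Fragment 5: offset=9 len=4
Gaps: 2-5 18-20

Answer: 2-5 18-20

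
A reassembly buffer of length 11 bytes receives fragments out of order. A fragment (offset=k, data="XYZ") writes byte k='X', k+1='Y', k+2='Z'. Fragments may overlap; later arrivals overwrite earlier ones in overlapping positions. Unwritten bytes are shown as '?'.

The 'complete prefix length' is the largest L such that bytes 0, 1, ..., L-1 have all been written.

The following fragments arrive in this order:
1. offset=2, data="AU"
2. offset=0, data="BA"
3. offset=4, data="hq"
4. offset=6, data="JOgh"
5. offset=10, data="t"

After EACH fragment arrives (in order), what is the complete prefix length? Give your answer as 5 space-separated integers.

Fragment 1: offset=2 data="AU" -> buffer=??AU??????? -> prefix_len=0
Fragment 2: offset=0 data="BA" -> buffer=BAAU??????? -> prefix_len=4
Fragment 3: offset=4 data="hq" -> buffer=BAAUhq????? -> prefix_len=6
Fragment 4: offset=6 data="JOgh" -> buffer=BAAUhqJOgh? -> prefix_len=10
Fragment 5: offset=10 data="t" -> buffer=BAAUhqJOght -> prefix_len=11

Answer: 0 4 6 10 11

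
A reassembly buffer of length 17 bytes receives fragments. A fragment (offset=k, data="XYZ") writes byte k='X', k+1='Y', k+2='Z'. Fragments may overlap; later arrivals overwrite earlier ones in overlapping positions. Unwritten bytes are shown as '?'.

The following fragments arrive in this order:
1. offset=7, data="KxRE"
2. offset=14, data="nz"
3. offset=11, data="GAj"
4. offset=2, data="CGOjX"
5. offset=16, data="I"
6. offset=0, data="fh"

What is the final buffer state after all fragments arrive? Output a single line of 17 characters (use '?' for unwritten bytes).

Fragment 1: offset=7 data="KxRE" -> buffer=???????KxRE??????
Fragment 2: offset=14 data="nz" -> buffer=???????KxRE???nz?
Fragment 3: offset=11 data="GAj" -> buffer=???????KxREGAjnz?
Fragment 4: offset=2 data="CGOjX" -> buffer=??CGOjXKxREGAjnz?
Fragment 5: offset=16 data="I" -> buffer=??CGOjXKxREGAjnzI
Fragment 6: offset=0 data="fh" -> buffer=fhCGOjXKxREGAjnzI

Answer: fhCGOjXKxREGAjnzI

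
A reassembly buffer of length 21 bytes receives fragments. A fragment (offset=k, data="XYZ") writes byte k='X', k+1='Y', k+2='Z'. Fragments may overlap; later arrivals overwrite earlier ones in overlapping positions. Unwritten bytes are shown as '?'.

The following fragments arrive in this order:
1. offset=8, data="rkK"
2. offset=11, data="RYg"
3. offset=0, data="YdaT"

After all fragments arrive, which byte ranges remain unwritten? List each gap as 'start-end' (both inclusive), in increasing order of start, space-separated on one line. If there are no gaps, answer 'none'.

Fragment 1: offset=8 len=3
Fragment 2: offset=11 len=3
Fragment 3: offset=0 len=4
Gaps: 4-7 14-20

Answer: 4-7 14-20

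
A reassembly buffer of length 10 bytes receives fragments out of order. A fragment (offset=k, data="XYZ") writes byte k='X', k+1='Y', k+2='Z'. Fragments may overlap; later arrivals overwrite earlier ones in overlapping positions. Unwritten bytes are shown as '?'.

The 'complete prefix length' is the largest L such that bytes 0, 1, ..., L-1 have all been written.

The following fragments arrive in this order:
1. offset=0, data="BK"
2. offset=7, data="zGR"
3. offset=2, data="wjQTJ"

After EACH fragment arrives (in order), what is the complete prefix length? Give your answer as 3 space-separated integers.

Fragment 1: offset=0 data="BK" -> buffer=BK???????? -> prefix_len=2
Fragment 2: offset=7 data="zGR" -> buffer=BK?????zGR -> prefix_len=2
Fragment 3: offset=2 data="wjQTJ" -> buffer=BKwjQTJzGR -> prefix_len=10

Answer: 2 2 10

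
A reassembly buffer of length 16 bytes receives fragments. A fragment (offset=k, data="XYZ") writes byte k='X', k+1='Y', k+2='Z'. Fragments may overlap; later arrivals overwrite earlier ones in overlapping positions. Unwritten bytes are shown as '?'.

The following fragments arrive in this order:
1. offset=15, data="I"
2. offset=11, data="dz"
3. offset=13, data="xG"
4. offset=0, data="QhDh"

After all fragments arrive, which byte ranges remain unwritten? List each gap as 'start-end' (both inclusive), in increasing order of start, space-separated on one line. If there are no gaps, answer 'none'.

Answer: 4-10

Derivation:
Fragment 1: offset=15 len=1
Fragment 2: offset=11 len=2
Fragment 3: offset=13 len=2
Fragment 4: offset=0 len=4
Gaps: 4-10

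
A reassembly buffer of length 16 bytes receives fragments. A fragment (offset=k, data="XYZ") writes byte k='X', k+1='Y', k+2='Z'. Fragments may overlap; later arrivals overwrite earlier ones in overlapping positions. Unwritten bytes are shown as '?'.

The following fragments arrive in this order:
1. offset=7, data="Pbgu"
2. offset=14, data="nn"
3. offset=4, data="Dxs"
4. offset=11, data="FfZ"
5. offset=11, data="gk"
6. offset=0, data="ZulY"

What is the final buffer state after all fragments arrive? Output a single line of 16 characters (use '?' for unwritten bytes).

Answer: ZulYDxsPbgugkZnn

Derivation:
Fragment 1: offset=7 data="Pbgu" -> buffer=???????Pbgu?????
Fragment 2: offset=14 data="nn" -> buffer=???????Pbgu???nn
Fragment 3: offset=4 data="Dxs" -> buffer=????DxsPbgu???nn
Fragment 4: offset=11 data="FfZ" -> buffer=????DxsPbguFfZnn
Fragment 5: offset=11 data="gk" -> buffer=????DxsPbgugkZnn
Fragment 6: offset=0 data="ZulY" -> buffer=ZulYDxsPbgugkZnn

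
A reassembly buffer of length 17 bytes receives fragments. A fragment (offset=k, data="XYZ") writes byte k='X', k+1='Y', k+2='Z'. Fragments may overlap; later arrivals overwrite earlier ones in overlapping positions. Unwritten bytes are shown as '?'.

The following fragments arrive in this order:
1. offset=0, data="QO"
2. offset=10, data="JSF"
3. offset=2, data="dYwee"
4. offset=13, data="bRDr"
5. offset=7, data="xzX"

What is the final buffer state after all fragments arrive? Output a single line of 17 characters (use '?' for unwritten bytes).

Fragment 1: offset=0 data="QO" -> buffer=QO???????????????
Fragment 2: offset=10 data="JSF" -> buffer=QO????????JSF????
Fragment 3: offset=2 data="dYwee" -> buffer=QOdYwee???JSF????
Fragment 4: offset=13 data="bRDr" -> buffer=QOdYwee???JSFbRDr
Fragment 5: offset=7 data="xzX" -> buffer=QOdYweexzXJSFbRDr

Answer: QOdYweexzXJSFbRDr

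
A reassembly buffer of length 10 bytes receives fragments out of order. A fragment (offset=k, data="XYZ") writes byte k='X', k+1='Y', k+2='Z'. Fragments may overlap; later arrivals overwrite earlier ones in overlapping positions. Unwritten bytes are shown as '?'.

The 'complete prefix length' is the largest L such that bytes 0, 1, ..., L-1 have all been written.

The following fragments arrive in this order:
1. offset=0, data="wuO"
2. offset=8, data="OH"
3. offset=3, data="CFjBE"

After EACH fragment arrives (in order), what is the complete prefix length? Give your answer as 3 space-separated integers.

Fragment 1: offset=0 data="wuO" -> buffer=wuO??????? -> prefix_len=3
Fragment 2: offset=8 data="OH" -> buffer=wuO?????OH -> prefix_len=3
Fragment 3: offset=3 data="CFjBE" -> buffer=wuOCFjBEOH -> prefix_len=10

Answer: 3 3 10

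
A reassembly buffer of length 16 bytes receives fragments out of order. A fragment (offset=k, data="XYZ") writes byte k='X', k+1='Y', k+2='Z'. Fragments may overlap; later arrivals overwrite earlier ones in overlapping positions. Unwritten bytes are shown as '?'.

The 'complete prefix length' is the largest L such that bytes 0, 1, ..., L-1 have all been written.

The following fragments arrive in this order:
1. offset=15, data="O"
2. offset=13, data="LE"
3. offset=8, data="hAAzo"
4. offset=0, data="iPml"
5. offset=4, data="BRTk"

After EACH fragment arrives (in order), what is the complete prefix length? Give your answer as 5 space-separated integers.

Fragment 1: offset=15 data="O" -> buffer=???????????????O -> prefix_len=0
Fragment 2: offset=13 data="LE" -> buffer=?????????????LEO -> prefix_len=0
Fragment 3: offset=8 data="hAAzo" -> buffer=????????hAAzoLEO -> prefix_len=0
Fragment 4: offset=0 data="iPml" -> buffer=iPml????hAAzoLEO -> prefix_len=4
Fragment 5: offset=4 data="BRTk" -> buffer=iPmlBRTkhAAzoLEO -> prefix_len=16

Answer: 0 0 0 4 16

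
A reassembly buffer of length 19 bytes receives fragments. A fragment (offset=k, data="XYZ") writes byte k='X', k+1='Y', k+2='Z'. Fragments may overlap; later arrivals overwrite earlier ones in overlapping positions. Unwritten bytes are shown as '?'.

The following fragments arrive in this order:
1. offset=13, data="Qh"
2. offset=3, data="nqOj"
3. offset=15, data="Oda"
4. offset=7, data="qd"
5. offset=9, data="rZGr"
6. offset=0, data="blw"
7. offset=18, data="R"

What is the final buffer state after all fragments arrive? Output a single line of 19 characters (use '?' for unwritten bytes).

Answer: blwnqOjqdrZGrQhOdaR

Derivation:
Fragment 1: offset=13 data="Qh" -> buffer=?????????????Qh????
Fragment 2: offset=3 data="nqOj" -> buffer=???nqOj??????Qh????
Fragment 3: offset=15 data="Oda" -> buffer=???nqOj??????QhOda?
Fragment 4: offset=7 data="qd" -> buffer=???nqOjqd????QhOda?
Fragment 5: offset=9 data="rZGr" -> buffer=???nqOjqdrZGrQhOda?
Fragment 6: offset=0 data="blw" -> buffer=blwnqOjqdrZGrQhOda?
Fragment 7: offset=18 data="R" -> buffer=blwnqOjqdrZGrQhOdaR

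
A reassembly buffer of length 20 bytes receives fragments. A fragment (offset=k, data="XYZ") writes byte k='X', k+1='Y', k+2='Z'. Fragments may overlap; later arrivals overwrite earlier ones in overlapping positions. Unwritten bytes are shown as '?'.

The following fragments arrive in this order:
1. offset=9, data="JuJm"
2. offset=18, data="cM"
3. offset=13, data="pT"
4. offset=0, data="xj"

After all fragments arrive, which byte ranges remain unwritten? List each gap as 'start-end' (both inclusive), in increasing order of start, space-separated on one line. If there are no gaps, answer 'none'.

Fragment 1: offset=9 len=4
Fragment 2: offset=18 len=2
Fragment 3: offset=13 len=2
Fragment 4: offset=0 len=2
Gaps: 2-8 15-17

Answer: 2-8 15-17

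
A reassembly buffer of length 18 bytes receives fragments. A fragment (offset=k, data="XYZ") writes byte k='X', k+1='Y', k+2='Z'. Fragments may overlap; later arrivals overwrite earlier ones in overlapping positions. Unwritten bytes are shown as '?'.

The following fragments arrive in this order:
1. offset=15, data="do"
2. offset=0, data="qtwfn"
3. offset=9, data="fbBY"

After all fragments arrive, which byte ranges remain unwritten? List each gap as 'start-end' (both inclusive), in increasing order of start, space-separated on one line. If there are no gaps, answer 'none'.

Fragment 1: offset=15 len=2
Fragment 2: offset=0 len=5
Fragment 3: offset=9 len=4
Gaps: 5-8 13-14 17-17

Answer: 5-8 13-14 17-17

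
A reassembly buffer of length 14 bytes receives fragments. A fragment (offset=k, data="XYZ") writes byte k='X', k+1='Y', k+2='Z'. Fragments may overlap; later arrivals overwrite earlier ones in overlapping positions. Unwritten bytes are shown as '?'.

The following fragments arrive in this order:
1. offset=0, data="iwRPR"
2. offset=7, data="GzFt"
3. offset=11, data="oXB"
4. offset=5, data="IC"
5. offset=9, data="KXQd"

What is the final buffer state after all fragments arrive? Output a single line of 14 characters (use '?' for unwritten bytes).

Fragment 1: offset=0 data="iwRPR" -> buffer=iwRPR?????????
Fragment 2: offset=7 data="GzFt" -> buffer=iwRPR??GzFt???
Fragment 3: offset=11 data="oXB" -> buffer=iwRPR??GzFtoXB
Fragment 4: offset=5 data="IC" -> buffer=iwRPRICGzFtoXB
Fragment 5: offset=9 data="KXQd" -> buffer=iwRPRICGzKXQdB

Answer: iwRPRICGzKXQdB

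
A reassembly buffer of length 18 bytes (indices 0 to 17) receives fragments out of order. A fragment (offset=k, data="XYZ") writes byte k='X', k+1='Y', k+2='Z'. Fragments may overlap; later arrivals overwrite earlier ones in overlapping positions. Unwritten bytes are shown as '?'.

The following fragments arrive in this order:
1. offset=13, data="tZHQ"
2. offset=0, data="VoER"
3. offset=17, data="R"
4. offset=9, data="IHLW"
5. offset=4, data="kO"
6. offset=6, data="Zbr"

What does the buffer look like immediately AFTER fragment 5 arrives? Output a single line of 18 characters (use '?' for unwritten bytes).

Answer: VoERkO???IHLWtZHQR

Derivation:
Fragment 1: offset=13 data="tZHQ" -> buffer=?????????????tZHQ?
Fragment 2: offset=0 data="VoER" -> buffer=VoER?????????tZHQ?
Fragment 3: offset=17 data="R" -> buffer=VoER?????????tZHQR
Fragment 4: offset=9 data="IHLW" -> buffer=VoER?????IHLWtZHQR
Fragment 5: offset=4 data="kO" -> buffer=VoERkO???IHLWtZHQR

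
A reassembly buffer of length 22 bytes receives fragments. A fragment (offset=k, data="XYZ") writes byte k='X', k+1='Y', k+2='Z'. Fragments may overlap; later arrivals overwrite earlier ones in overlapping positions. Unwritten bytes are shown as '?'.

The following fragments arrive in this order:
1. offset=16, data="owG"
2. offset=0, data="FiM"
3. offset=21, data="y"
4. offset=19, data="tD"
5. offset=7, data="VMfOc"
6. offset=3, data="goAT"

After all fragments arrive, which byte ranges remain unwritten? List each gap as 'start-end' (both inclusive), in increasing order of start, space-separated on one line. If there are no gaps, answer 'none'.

Answer: 12-15

Derivation:
Fragment 1: offset=16 len=3
Fragment 2: offset=0 len=3
Fragment 3: offset=21 len=1
Fragment 4: offset=19 len=2
Fragment 5: offset=7 len=5
Fragment 6: offset=3 len=4
Gaps: 12-15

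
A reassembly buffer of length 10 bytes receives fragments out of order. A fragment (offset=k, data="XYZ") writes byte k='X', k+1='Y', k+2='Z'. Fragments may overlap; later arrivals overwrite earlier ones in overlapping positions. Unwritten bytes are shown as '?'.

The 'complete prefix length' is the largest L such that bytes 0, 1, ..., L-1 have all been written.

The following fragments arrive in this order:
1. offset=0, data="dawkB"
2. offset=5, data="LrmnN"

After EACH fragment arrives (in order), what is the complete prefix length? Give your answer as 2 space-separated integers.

Answer: 5 10

Derivation:
Fragment 1: offset=0 data="dawkB" -> buffer=dawkB????? -> prefix_len=5
Fragment 2: offset=5 data="LrmnN" -> buffer=dawkBLrmnN -> prefix_len=10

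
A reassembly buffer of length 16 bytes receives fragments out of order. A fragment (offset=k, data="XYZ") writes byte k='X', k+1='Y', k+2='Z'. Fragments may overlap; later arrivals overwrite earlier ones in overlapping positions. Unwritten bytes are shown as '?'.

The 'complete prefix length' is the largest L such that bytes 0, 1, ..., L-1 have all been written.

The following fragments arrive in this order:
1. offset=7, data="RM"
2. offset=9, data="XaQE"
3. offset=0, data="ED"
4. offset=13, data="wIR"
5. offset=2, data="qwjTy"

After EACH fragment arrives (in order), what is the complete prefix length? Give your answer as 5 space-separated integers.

Answer: 0 0 2 2 16

Derivation:
Fragment 1: offset=7 data="RM" -> buffer=???????RM??????? -> prefix_len=0
Fragment 2: offset=9 data="XaQE" -> buffer=???????RMXaQE??? -> prefix_len=0
Fragment 3: offset=0 data="ED" -> buffer=ED?????RMXaQE??? -> prefix_len=2
Fragment 4: offset=13 data="wIR" -> buffer=ED?????RMXaQEwIR -> prefix_len=2
Fragment 5: offset=2 data="qwjTy" -> buffer=EDqwjTyRMXaQEwIR -> prefix_len=16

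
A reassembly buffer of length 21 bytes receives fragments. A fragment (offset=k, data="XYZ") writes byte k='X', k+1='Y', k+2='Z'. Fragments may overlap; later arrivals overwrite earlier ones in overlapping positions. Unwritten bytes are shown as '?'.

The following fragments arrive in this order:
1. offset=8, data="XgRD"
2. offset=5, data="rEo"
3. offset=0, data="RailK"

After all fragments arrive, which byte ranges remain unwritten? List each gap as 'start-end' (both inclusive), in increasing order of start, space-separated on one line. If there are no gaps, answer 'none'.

Answer: 12-20

Derivation:
Fragment 1: offset=8 len=4
Fragment 2: offset=5 len=3
Fragment 3: offset=0 len=5
Gaps: 12-20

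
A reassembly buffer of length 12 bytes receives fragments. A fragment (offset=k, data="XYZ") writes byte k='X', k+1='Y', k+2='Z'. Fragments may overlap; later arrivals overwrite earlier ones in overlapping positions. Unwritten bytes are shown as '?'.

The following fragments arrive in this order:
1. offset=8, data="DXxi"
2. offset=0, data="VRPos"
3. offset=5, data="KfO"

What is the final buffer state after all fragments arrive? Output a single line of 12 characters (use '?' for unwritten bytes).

Answer: VRPosKfODXxi

Derivation:
Fragment 1: offset=8 data="DXxi" -> buffer=????????DXxi
Fragment 2: offset=0 data="VRPos" -> buffer=VRPos???DXxi
Fragment 3: offset=5 data="KfO" -> buffer=VRPosKfODXxi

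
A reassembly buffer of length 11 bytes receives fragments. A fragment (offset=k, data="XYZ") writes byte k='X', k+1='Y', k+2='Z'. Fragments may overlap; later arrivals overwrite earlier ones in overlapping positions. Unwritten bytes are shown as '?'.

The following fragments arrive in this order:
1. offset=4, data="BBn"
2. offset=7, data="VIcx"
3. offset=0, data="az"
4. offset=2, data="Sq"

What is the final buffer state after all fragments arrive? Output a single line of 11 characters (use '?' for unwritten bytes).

Fragment 1: offset=4 data="BBn" -> buffer=????BBn????
Fragment 2: offset=7 data="VIcx" -> buffer=????BBnVIcx
Fragment 3: offset=0 data="az" -> buffer=az??BBnVIcx
Fragment 4: offset=2 data="Sq" -> buffer=azSqBBnVIcx

Answer: azSqBBnVIcx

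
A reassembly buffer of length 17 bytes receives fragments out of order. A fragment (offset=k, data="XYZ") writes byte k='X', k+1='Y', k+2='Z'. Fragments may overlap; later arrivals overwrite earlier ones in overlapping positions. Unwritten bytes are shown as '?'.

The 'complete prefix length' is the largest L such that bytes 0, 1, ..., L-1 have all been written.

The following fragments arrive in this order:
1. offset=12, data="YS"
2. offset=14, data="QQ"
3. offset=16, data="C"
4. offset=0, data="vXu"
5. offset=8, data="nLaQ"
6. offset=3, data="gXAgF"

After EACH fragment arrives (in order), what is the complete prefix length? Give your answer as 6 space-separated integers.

Fragment 1: offset=12 data="YS" -> buffer=????????????YS??? -> prefix_len=0
Fragment 2: offset=14 data="QQ" -> buffer=????????????YSQQ? -> prefix_len=0
Fragment 3: offset=16 data="C" -> buffer=????????????YSQQC -> prefix_len=0
Fragment 4: offset=0 data="vXu" -> buffer=vXu?????????YSQQC -> prefix_len=3
Fragment 5: offset=8 data="nLaQ" -> buffer=vXu?????nLaQYSQQC -> prefix_len=3
Fragment 6: offset=3 data="gXAgF" -> buffer=vXugXAgFnLaQYSQQC -> prefix_len=17

Answer: 0 0 0 3 3 17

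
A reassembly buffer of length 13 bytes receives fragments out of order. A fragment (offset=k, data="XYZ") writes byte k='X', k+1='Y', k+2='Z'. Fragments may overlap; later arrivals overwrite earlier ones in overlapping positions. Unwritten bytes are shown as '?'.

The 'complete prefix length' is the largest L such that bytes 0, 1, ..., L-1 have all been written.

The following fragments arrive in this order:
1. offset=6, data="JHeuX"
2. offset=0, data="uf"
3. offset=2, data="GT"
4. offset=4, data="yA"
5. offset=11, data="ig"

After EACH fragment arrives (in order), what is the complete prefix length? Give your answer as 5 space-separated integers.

Fragment 1: offset=6 data="JHeuX" -> buffer=??????JHeuX?? -> prefix_len=0
Fragment 2: offset=0 data="uf" -> buffer=uf????JHeuX?? -> prefix_len=2
Fragment 3: offset=2 data="GT" -> buffer=ufGT??JHeuX?? -> prefix_len=4
Fragment 4: offset=4 data="yA" -> buffer=ufGTyAJHeuX?? -> prefix_len=11
Fragment 5: offset=11 data="ig" -> buffer=ufGTyAJHeuXig -> prefix_len=13

Answer: 0 2 4 11 13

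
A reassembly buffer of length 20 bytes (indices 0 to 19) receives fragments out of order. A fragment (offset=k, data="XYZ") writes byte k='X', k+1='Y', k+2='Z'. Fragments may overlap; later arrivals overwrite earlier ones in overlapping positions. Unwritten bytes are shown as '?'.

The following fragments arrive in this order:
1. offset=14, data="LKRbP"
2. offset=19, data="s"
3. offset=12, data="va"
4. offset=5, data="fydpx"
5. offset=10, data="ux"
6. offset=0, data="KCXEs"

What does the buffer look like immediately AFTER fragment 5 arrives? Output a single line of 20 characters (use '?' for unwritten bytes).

Fragment 1: offset=14 data="LKRbP" -> buffer=??????????????LKRbP?
Fragment 2: offset=19 data="s" -> buffer=??????????????LKRbPs
Fragment 3: offset=12 data="va" -> buffer=????????????vaLKRbPs
Fragment 4: offset=5 data="fydpx" -> buffer=?????fydpx??vaLKRbPs
Fragment 5: offset=10 data="ux" -> buffer=?????fydpxuxvaLKRbPs

Answer: ?????fydpxuxvaLKRbPs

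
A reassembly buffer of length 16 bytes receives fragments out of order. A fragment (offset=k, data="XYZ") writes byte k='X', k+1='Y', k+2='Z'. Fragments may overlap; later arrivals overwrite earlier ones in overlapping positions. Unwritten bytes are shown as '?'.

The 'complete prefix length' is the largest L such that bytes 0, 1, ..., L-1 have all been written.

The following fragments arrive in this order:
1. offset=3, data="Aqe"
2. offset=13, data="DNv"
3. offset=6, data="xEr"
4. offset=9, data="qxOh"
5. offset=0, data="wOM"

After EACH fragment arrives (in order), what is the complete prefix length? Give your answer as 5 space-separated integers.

Fragment 1: offset=3 data="Aqe" -> buffer=???Aqe?????????? -> prefix_len=0
Fragment 2: offset=13 data="DNv" -> buffer=???Aqe???????DNv -> prefix_len=0
Fragment 3: offset=6 data="xEr" -> buffer=???AqexEr????DNv -> prefix_len=0
Fragment 4: offset=9 data="qxOh" -> buffer=???AqexErqxOhDNv -> prefix_len=0
Fragment 5: offset=0 data="wOM" -> buffer=wOMAqexErqxOhDNv -> prefix_len=16

Answer: 0 0 0 0 16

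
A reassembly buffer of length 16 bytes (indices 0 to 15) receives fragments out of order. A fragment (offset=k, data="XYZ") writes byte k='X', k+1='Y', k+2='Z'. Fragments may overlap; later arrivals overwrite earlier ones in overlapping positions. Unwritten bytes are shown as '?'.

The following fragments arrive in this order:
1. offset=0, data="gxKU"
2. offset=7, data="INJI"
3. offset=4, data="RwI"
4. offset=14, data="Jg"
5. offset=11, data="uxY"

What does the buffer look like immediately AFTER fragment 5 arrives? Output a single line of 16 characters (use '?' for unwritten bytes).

Answer: gxKURwIINJIuxYJg

Derivation:
Fragment 1: offset=0 data="gxKU" -> buffer=gxKU????????????
Fragment 2: offset=7 data="INJI" -> buffer=gxKU???INJI?????
Fragment 3: offset=4 data="RwI" -> buffer=gxKURwIINJI?????
Fragment 4: offset=14 data="Jg" -> buffer=gxKURwIINJI???Jg
Fragment 5: offset=11 data="uxY" -> buffer=gxKURwIINJIuxYJg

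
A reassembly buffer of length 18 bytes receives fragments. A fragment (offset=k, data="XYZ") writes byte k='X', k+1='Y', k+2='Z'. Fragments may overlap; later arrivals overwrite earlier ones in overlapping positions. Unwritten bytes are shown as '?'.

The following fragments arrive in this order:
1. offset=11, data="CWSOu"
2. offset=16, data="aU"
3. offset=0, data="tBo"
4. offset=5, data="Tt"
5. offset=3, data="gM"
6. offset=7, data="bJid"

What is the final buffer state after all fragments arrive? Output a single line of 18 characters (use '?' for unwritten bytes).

Fragment 1: offset=11 data="CWSOu" -> buffer=???????????CWSOu??
Fragment 2: offset=16 data="aU" -> buffer=???????????CWSOuaU
Fragment 3: offset=0 data="tBo" -> buffer=tBo????????CWSOuaU
Fragment 4: offset=5 data="Tt" -> buffer=tBo??Tt????CWSOuaU
Fragment 5: offset=3 data="gM" -> buffer=tBogMTt????CWSOuaU
Fragment 6: offset=7 data="bJid" -> buffer=tBogMTtbJidCWSOuaU

Answer: tBogMTtbJidCWSOuaU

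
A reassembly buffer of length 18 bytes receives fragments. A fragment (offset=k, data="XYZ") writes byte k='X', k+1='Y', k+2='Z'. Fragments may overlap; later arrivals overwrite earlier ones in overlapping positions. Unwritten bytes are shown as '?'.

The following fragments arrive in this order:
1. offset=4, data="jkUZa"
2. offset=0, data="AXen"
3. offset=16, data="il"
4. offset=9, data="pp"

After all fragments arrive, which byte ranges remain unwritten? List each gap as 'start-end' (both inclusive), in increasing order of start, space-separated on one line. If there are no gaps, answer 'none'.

Answer: 11-15

Derivation:
Fragment 1: offset=4 len=5
Fragment 2: offset=0 len=4
Fragment 3: offset=16 len=2
Fragment 4: offset=9 len=2
Gaps: 11-15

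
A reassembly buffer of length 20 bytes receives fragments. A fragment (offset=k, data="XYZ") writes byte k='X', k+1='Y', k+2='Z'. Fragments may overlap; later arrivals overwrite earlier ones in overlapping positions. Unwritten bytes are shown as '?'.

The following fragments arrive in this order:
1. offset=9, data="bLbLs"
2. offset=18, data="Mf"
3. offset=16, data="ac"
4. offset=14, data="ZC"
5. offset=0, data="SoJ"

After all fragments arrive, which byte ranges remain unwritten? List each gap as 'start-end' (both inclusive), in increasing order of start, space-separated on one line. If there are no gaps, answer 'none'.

Answer: 3-8

Derivation:
Fragment 1: offset=9 len=5
Fragment 2: offset=18 len=2
Fragment 3: offset=16 len=2
Fragment 4: offset=14 len=2
Fragment 5: offset=0 len=3
Gaps: 3-8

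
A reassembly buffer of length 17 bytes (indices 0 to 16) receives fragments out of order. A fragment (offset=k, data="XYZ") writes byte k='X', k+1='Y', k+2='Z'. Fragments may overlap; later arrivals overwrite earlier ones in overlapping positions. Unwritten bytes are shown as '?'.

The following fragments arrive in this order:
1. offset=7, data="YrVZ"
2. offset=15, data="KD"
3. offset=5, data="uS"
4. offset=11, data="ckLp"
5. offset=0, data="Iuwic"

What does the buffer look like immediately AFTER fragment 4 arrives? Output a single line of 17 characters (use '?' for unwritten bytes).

Fragment 1: offset=7 data="YrVZ" -> buffer=???????YrVZ??????
Fragment 2: offset=15 data="KD" -> buffer=???????YrVZ????KD
Fragment 3: offset=5 data="uS" -> buffer=?????uSYrVZ????KD
Fragment 4: offset=11 data="ckLp" -> buffer=?????uSYrVZckLpKD

Answer: ?????uSYrVZckLpKD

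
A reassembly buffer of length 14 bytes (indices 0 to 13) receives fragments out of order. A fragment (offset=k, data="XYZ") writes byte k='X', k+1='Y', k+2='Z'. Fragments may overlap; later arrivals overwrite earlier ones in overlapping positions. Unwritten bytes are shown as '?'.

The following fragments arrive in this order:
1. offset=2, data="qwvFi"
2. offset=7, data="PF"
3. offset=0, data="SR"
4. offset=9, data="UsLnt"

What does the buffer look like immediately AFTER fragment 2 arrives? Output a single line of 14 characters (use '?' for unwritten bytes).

Answer: ??qwvFiPF?????

Derivation:
Fragment 1: offset=2 data="qwvFi" -> buffer=??qwvFi???????
Fragment 2: offset=7 data="PF" -> buffer=??qwvFiPF?????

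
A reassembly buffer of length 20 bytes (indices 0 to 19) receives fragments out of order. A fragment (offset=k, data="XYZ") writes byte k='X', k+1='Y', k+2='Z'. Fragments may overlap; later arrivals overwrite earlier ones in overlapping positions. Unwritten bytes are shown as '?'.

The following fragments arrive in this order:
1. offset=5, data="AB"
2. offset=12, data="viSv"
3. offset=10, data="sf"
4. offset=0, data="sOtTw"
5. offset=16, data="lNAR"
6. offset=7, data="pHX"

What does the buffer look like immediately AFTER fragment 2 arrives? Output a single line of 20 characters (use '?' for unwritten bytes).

Answer: ?????AB?????viSv????

Derivation:
Fragment 1: offset=5 data="AB" -> buffer=?????AB?????????????
Fragment 2: offset=12 data="viSv" -> buffer=?????AB?????viSv????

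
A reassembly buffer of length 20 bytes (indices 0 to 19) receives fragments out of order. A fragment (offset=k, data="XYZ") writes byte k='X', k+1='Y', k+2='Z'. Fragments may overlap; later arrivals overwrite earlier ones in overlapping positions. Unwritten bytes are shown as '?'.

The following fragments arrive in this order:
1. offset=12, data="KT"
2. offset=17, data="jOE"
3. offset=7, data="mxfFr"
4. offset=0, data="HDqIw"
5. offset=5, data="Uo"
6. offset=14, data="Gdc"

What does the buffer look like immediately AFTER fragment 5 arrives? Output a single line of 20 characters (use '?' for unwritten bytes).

Answer: HDqIwUomxfFrKT???jOE

Derivation:
Fragment 1: offset=12 data="KT" -> buffer=????????????KT??????
Fragment 2: offset=17 data="jOE" -> buffer=????????????KT???jOE
Fragment 3: offset=7 data="mxfFr" -> buffer=???????mxfFrKT???jOE
Fragment 4: offset=0 data="HDqIw" -> buffer=HDqIw??mxfFrKT???jOE
Fragment 5: offset=5 data="Uo" -> buffer=HDqIwUomxfFrKT???jOE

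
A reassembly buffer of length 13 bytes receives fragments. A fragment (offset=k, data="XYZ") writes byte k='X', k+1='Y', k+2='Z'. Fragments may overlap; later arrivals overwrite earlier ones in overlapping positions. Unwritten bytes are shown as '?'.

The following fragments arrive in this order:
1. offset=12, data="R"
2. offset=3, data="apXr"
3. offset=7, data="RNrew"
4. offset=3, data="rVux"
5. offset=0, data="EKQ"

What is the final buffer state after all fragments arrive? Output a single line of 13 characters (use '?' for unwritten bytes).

Fragment 1: offset=12 data="R" -> buffer=????????????R
Fragment 2: offset=3 data="apXr" -> buffer=???apXr?????R
Fragment 3: offset=7 data="RNrew" -> buffer=???apXrRNrewR
Fragment 4: offset=3 data="rVux" -> buffer=???rVuxRNrewR
Fragment 5: offset=0 data="EKQ" -> buffer=EKQrVuxRNrewR

Answer: EKQrVuxRNrewR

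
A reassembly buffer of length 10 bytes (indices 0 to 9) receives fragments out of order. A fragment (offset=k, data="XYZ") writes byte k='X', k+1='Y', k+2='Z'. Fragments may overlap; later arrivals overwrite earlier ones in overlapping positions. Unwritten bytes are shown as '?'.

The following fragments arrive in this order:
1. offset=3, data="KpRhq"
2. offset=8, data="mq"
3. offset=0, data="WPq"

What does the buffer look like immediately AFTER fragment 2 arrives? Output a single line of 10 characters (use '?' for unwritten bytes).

Answer: ???KpRhqmq

Derivation:
Fragment 1: offset=3 data="KpRhq" -> buffer=???KpRhq??
Fragment 2: offset=8 data="mq" -> buffer=???KpRhqmq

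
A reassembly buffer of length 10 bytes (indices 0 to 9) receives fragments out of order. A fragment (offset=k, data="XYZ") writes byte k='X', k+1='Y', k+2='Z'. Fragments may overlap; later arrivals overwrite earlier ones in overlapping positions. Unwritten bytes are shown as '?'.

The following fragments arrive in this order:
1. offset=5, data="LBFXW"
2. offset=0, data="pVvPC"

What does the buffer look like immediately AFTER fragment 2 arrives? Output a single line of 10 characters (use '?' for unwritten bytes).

Answer: pVvPCLBFXW

Derivation:
Fragment 1: offset=5 data="LBFXW" -> buffer=?????LBFXW
Fragment 2: offset=0 data="pVvPC" -> buffer=pVvPCLBFXW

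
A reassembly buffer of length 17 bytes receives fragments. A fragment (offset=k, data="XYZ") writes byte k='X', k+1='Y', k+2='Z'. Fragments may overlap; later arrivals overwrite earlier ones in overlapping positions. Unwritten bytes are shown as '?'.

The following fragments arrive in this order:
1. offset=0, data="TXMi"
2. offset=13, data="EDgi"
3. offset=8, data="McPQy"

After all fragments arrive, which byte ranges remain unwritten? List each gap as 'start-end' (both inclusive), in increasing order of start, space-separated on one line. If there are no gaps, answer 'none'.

Fragment 1: offset=0 len=4
Fragment 2: offset=13 len=4
Fragment 3: offset=8 len=5
Gaps: 4-7

Answer: 4-7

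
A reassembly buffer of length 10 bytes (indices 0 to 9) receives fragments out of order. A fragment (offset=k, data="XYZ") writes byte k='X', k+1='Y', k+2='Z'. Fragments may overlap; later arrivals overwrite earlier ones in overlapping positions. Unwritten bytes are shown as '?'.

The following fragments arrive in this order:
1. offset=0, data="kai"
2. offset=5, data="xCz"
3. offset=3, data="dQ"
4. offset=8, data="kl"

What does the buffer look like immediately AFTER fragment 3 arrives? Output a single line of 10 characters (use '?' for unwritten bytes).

Answer: kaidQxCz??

Derivation:
Fragment 1: offset=0 data="kai" -> buffer=kai???????
Fragment 2: offset=5 data="xCz" -> buffer=kai??xCz??
Fragment 3: offset=3 data="dQ" -> buffer=kaidQxCz??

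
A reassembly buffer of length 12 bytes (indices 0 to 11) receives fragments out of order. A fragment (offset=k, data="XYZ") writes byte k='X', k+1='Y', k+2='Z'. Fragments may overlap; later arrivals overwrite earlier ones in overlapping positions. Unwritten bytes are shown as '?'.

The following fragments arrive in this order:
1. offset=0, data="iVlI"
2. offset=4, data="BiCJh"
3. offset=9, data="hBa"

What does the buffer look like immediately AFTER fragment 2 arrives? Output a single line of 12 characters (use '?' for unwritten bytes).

Fragment 1: offset=0 data="iVlI" -> buffer=iVlI????????
Fragment 2: offset=4 data="BiCJh" -> buffer=iVlIBiCJh???

Answer: iVlIBiCJh???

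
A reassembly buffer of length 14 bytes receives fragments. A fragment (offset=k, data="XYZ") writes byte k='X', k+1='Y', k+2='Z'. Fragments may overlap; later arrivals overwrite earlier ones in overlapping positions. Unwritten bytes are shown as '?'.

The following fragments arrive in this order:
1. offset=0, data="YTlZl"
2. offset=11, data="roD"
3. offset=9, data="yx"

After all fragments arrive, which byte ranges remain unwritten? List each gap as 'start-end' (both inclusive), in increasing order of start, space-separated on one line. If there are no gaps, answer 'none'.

Fragment 1: offset=0 len=5
Fragment 2: offset=11 len=3
Fragment 3: offset=9 len=2
Gaps: 5-8

Answer: 5-8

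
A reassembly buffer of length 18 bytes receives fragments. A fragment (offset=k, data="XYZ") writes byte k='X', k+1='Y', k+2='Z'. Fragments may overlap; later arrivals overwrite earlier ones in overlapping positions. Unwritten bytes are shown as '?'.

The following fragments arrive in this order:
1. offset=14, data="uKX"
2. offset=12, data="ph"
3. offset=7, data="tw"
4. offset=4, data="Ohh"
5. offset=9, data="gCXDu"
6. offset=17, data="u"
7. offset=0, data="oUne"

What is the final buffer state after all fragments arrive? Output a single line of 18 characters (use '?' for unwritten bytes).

Fragment 1: offset=14 data="uKX" -> buffer=??????????????uKX?
Fragment 2: offset=12 data="ph" -> buffer=????????????phuKX?
Fragment 3: offset=7 data="tw" -> buffer=???????tw???phuKX?
Fragment 4: offset=4 data="Ohh" -> buffer=????Ohhtw???phuKX?
Fragment 5: offset=9 data="gCXDu" -> buffer=????OhhtwgCXDuuKX?
Fragment 6: offset=17 data="u" -> buffer=????OhhtwgCXDuuKXu
Fragment 7: offset=0 data="oUne" -> buffer=oUneOhhtwgCXDuuKXu

Answer: oUneOhhtwgCXDuuKXu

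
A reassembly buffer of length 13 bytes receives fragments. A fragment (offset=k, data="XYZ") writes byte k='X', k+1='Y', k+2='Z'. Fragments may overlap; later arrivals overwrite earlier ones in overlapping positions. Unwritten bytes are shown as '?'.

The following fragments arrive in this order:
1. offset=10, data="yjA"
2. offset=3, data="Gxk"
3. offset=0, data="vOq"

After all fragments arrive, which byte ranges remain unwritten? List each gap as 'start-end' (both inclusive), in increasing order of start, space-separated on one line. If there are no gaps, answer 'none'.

Fragment 1: offset=10 len=3
Fragment 2: offset=3 len=3
Fragment 3: offset=0 len=3
Gaps: 6-9

Answer: 6-9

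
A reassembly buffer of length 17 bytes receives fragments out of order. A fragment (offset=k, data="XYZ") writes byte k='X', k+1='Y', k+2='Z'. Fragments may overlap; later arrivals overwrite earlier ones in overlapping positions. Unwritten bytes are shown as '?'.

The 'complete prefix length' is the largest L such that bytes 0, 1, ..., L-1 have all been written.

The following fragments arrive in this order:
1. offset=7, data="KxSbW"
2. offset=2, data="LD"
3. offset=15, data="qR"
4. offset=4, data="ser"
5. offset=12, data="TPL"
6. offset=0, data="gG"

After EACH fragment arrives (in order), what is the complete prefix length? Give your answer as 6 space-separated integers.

Answer: 0 0 0 0 0 17

Derivation:
Fragment 1: offset=7 data="KxSbW" -> buffer=???????KxSbW????? -> prefix_len=0
Fragment 2: offset=2 data="LD" -> buffer=??LD???KxSbW????? -> prefix_len=0
Fragment 3: offset=15 data="qR" -> buffer=??LD???KxSbW???qR -> prefix_len=0
Fragment 4: offset=4 data="ser" -> buffer=??LDserKxSbW???qR -> prefix_len=0
Fragment 5: offset=12 data="TPL" -> buffer=??LDserKxSbWTPLqR -> prefix_len=0
Fragment 6: offset=0 data="gG" -> buffer=gGLDserKxSbWTPLqR -> prefix_len=17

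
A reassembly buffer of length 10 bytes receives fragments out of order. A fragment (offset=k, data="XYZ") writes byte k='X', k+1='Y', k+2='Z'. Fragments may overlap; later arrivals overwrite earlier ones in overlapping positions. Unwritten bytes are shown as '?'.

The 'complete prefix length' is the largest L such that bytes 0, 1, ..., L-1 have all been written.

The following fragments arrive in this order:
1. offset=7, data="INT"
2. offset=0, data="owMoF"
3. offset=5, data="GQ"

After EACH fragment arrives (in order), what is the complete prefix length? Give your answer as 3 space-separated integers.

Answer: 0 5 10

Derivation:
Fragment 1: offset=7 data="INT" -> buffer=???????INT -> prefix_len=0
Fragment 2: offset=0 data="owMoF" -> buffer=owMoF??INT -> prefix_len=5
Fragment 3: offset=5 data="GQ" -> buffer=owMoFGQINT -> prefix_len=10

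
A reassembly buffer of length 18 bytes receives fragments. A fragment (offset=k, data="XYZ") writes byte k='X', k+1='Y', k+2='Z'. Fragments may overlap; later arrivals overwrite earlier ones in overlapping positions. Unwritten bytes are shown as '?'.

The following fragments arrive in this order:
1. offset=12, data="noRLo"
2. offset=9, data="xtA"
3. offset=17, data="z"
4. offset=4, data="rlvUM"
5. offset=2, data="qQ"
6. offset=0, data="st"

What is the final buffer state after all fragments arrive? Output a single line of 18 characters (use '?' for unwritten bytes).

Fragment 1: offset=12 data="noRLo" -> buffer=????????????noRLo?
Fragment 2: offset=9 data="xtA" -> buffer=?????????xtAnoRLo?
Fragment 3: offset=17 data="z" -> buffer=?????????xtAnoRLoz
Fragment 4: offset=4 data="rlvUM" -> buffer=????rlvUMxtAnoRLoz
Fragment 5: offset=2 data="qQ" -> buffer=??qQrlvUMxtAnoRLoz
Fragment 6: offset=0 data="st" -> buffer=stqQrlvUMxtAnoRLoz

Answer: stqQrlvUMxtAnoRLoz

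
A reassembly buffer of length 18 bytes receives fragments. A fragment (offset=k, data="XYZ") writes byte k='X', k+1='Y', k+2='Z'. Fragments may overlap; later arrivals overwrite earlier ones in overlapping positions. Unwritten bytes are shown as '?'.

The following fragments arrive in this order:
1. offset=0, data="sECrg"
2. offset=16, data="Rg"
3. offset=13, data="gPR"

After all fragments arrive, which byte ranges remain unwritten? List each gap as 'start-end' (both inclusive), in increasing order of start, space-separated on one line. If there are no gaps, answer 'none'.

Answer: 5-12

Derivation:
Fragment 1: offset=0 len=5
Fragment 2: offset=16 len=2
Fragment 3: offset=13 len=3
Gaps: 5-12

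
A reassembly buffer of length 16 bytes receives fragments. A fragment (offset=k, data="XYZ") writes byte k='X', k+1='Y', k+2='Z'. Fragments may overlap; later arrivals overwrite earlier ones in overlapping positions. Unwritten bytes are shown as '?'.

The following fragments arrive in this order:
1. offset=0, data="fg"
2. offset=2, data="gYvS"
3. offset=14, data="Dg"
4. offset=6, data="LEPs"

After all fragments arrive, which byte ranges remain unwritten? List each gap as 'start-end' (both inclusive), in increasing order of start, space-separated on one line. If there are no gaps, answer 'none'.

Answer: 10-13

Derivation:
Fragment 1: offset=0 len=2
Fragment 2: offset=2 len=4
Fragment 3: offset=14 len=2
Fragment 4: offset=6 len=4
Gaps: 10-13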